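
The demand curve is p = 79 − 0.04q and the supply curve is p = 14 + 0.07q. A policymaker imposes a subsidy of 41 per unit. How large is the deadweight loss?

7640.91

Competitive equilibrium: 79 − 0.04q = 14 + 0.07q → q* = 590.9091, p* = 55.3636.
The subsidy lowers effective supply by 41: p = 0.07q − 27.
New quantity: 79 − 0.04q = 0.07q − 27 → q' = 963.6364.
Overproduction Δq = 963.6364 − 590.9091 = 372.7273; wedge = subsidy = 41.
Deadweight loss = ½ × 372.7273 × 41 = 7640.91.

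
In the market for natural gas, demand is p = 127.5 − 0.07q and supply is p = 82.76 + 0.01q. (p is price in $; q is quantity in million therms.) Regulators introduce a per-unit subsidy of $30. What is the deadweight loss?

$5625 million

Competitive equilibrium: 127.5 − 0.07q = 82.76 + 0.01q → q* = 559.25, p* = 88.3525.
The subsidy lowers effective supply by 30: p = 52.76 + 0.01q.
New quantity: 127.5 − 0.07q = 52.76 + 0.01q → q' = 934.25.
Overproduction Δq = 934.25 − 559.25 = 375; wedge = subsidy = 30.
DWL = ½ × 375 × 30 = $5625 million.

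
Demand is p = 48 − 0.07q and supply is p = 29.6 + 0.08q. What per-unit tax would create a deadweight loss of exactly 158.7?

Competitive equilibrium: 48 − 0.07q = 29.6 + 0.08q → q* = 122.6667, p* = 39.4133.
A tax t gives Δq = t/0.15 and wedge t, so DWL = t²/0.3.
t²/0.3 = 158.7 → t² = 47.61 → t = 6.9.

6.9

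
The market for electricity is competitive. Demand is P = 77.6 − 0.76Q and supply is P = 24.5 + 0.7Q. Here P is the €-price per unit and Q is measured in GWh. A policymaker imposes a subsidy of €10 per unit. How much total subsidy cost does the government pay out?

Competitive equilibrium: 77.6 − 0.76Q = 24.5 + 0.7Q → Q* = 36.3699, P* = 49.9589.
The subsidy lowers effective supply by 10: P = 14.5 + 0.7Q.
New quantity: 77.6 − 0.76Q = 14.5 + 0.7Q → Q' = 43.2192.
Total subsidy cost = 10 × 43.2192 = €432.19.

€432.19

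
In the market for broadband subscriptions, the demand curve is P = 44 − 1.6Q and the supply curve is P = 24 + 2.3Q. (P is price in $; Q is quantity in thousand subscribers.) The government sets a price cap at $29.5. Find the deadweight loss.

Competitive equilibrium: 44 − 1.6Q = 24 + 2.3Q → Q* = 5.1282, P* = 35.7949.
At the ceiling P = 29.5, quantity supplied = (29.5 − 24)/2.3 = 2.3913.
Willingness to pay at Q' = 2.3913: 44 − 1.6·2.3913 = 40.1739.
ΔQ = 5.1282 − 2.3913 = 2.7369; wedge = 40.1739 − 29.5 = 10.6739.
Welfare loss = ½ × 2.7369 × 10.6739 = $14.61 thousand.

$14.61 thousand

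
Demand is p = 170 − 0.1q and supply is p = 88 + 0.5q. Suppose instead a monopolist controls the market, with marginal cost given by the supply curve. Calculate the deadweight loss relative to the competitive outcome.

114.35

Competitive equilibrium: 170 − 0.1q = 88 + 0.5q → q* = 136.6667, p* = 156.3333.
Marginal revenue: MR = 170 − 0.2q. Set MR = MC: 170 − 0.2q = 88 + 0.5q → q_m = 117.1429.
Price p_m = 170 − 0.1·117.1429 = 158.2857; MC(q_m) = 88 + 0.5·117.1429 = 146.5715.
Competitive q* = 136.6667, so Δq = 19.5238; wedge = 158.2857 − 146.5715 = 11.7142.
The triangle = ½ × 19.5238 × 11.7142 = 114.35.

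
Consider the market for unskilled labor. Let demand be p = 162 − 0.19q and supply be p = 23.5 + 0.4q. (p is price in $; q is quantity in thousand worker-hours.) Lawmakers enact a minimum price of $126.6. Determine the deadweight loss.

$691.91 thousand

Competitive equilibrium: 162 − 0.19q = 23.5 + 0.4q → q* = 234.7458, p* = 117.3983.
At the floor p = 126.6, quantity demanded = (162 − 126.6)/0.19 = 186.3158.
Sellers' marginal cost at q' = 186.3158: 23.5 + 0.4·186.3158 = 98.0263.
Δq = 234.7458 − 186.3158 = 48.43; wedge = 126.6 − 98.0263 = 28.5737.
The triangle = ½ × 48.43 × 28.5737 = $691.91 thousand.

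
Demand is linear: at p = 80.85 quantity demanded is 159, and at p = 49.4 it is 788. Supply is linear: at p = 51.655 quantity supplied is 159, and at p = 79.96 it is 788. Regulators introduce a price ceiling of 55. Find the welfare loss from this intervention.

2578.34

Demand slope = (49.4 − 80.85)/(788 − 159) = −0.05, so p = 88.8 − 0.05q.
Supply slope = (79.96 − 51.655)/(788 − 159) = 0.045, so p = 44.5 + 0.045q.
Competitive equilibrium: 88.8 − 0.05q = 44.5 + 0.045q → q* = 466.3158, p* = 65.4842.
At the ceiling p = 55, quantity supplied = (55 − 44.5)/0.045 = 233.3333.
Willingness to pay at q' = 233.3333: 88.8 − 0.05·233.3333 = 77.1333.
Δq = 466.3158 − 233.3333 = 232.9825; wedge = 77.1333 − 55 = 22.1333.
Deadweight loss = ½ × 232.9825 × 22.1333 = 2578.34.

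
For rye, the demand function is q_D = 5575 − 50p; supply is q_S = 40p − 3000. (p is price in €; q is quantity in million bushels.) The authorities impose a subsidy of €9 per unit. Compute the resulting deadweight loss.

€900 million

In inverse form: demand p = 111.5 − 0.02q, supply p = 75 + 0.025q.
Competitive equilibrium: 111.5 − 0.02q = 75 + 0.025q → q* = 811.1111, p* = 95.2778.
The subsidy lowers effective supply by 9: p = 66 + 0.025q.
New quantity: 111.5 − 0.02q = 66 + 0.025q → q' = 1011.1111.
Overproduction Δq = 1011.1111 − 811.1111 = 200; wedge = subsidy = 9.
The triangle = ½ × 200 × 9 = €900 million.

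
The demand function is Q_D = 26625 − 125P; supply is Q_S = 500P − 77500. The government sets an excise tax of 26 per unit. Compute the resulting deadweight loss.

In inverse form: demand P = 213 − 0.008Q, supply P = 155 + 0.002Q.
Competitive equilibrium: 213 − 0.008Q = 155 + 0.002Q → Q* = 5800, P* = 166.6.
With the tax, the buyer price exceeds the seller price by 26: (213 − 0.008Q) − (155 + 0.002Q) = 26 → Q' = 3200.
ΔQ = 5800 − 3200 = 2600; the wedge equals the tax, 26.
Deadweight loss = ½ × 2600 × 26 = 33800.

33800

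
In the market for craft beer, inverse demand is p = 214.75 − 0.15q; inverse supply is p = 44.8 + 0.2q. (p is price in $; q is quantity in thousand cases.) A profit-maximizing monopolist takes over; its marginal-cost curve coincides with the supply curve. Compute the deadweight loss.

Competitive equilibrium: 214.75 − 0.15q = 44.8 + 0.2q → q* = 485.5714, p* = 141.9143.
Marginal revenue: MR = 214.75 − 0.3q. Set MR = MC: 214.75 − 0.3q = 44.8 + 0.2q → q_m = 339.9.
Price p_m = 214.75 − 0.15·339.9 = 163.765; MC(q_m) = 44.8 + 0.2·339.9 = 112.78.
Competitive q* = 485.5714, so Δq = 145.6714; wedge = 163.765 − 112.78 = 50.985.
Welfare loss = ½ × 145.6714 × 50.985 = $3713.53 thousand.

$3713.53 thousand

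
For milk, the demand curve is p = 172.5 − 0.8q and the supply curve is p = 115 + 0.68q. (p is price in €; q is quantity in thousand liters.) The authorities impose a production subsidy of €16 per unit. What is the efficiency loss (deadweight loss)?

Competitive equilibrium: 172.5 − 0.8q = 115 + 0.68q → q* = 38.8514, p* = 141.4189.
The subsidy lowers effective supply by 16: p = 99 + 0.68q.
New quantity: 172.5 − 0.8q = 99 + 0.68q → q' = 49.6622.
Overproduction Δq = 49.6622 − 38.8514 = 10.8108; wedge = subsidy = 16.
The triangle = ½ × 10.8108 × 16 = €86.49 thousand.

€86.49 thousand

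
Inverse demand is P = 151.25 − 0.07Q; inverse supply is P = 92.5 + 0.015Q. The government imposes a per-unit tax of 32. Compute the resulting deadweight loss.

6023.53

Competitive equilibrium: 151.25 − 0.07Q = 92.5 + 0.015Q → Q* = 691.1765, P* = 102.8676.
With the tax, the buyer price exceeds the seller price by 32: (151.25 − 0.07Q) − (92.5 + 0.015Q) = 32 → Q' = 314.7059.
ΔQ = 691.1765 − 314.7059 = 376.4706; the wedge equals the tax, 32.
Deadweight loss = ½ × 376.4706 × 32 = 6023.53.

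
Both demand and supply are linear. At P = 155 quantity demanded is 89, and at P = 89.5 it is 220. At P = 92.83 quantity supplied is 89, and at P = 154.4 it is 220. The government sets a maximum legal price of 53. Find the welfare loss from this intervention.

10744.01

Demand slope = (89.5 − 155)/(220 − 89) = −0.5, so P = 199.5 − 0.5Q.
Supply slope = (154.4 − 92.83)/(220 − 89) = 0.47, so P = 51 + 0.47Q.
Competitive equilibrium: 199.5 − 0.5Q = 51 + 0.47Q → Q* = 153.0928, P* = 122.9536.
At the ceiling P = 53, quantity supplied = (53 − 51)/0.47 = 4.2553.
Willingness to pay at Q' = 4.2553: 199.5 − 0.5·4.2553 = 197.3724.
ΔQ = 153.0928 − 4.2553 = 148.8375; wedge = 197.3724 − 53 = 144.3724.
Welfare loss = ½ × 148.8375 × 144.3724 = 10744.01.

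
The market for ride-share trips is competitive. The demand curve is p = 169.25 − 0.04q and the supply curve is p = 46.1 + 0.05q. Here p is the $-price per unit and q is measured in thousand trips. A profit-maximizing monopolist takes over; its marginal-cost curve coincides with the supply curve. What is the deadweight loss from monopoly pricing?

$7976.82 thousand

Competitive equilibrium: 169.25 − 0.04q = 46.1 + 0.05q → q* = 1368.33333, p* = 114.51667.
Marginal revenue: MR = 169.25 − 0.08q. Set MR = MC: 169.25 − 0.08q = 46.1 + 0.05q → q_m = 947.30769.
Price p_m = 169.25 − 0.04·947.30769 = 131.35769; MC(q_m) = 46.1 + 0.05·947.30769 = 93.46538.
Competitive q* = 1368.33333, so Δq = 421.02564; wedge = 131.35769 − 93.46538 = 37.89231.
DWL = ½ × 421.02564 × 37.89231 = $7976.82 thousand.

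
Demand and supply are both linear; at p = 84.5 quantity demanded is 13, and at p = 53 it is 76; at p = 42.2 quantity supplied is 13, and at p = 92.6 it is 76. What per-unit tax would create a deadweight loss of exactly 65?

Demand slope = (53 − 84.5)/(76 − 13) = −0.5, so p = 91 − 0.5q.
Supply slope = (92.6 − 42.2)/(76 − 13) = 0.8, so p = 31.8 + 0.8q.
Competitive equilibrium: 91 − 0.5q = 31.8 + 0.8q → q* = 45.5385, p* = 68.2308.
A tax t gives Δq = t/1.3 and wedge t, so DWL = t²/2.6.
t²/2.6 = 65 → t² = 169 → t = 13.

13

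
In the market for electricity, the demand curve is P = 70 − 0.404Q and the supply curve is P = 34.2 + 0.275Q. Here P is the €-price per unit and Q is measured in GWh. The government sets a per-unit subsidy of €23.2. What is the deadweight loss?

€396.35

Competitive equilibrium: 70 − 0.404Q = 34.2 + 0.275Q → Q* = 52.7246, P* = 48.6993.
The subsidy lowers effective supply by 23.2: P = 11 + 0.275Q.
New quantity: 70 − 0.404Q = 11 + 0.275Q → Q' = 86.8925.
Overproduction ΔQ = 86.8925 − 52.7246 = 34.1679; wedge = subsidy = 23.2.
The triangle = ½ × 34.1679 × 23.2 = €396.35.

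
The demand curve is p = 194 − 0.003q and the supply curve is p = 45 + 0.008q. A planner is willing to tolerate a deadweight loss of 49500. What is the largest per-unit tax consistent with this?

33

Competitive equilibrium: 194 − 0.003q = 45 + 0.008q → q* = 13545.4545, p* = 153.3636.
A tax t gives Δq = t/0.011 and wedge t, so DWL = t²/0.022.
t²/0.022 = 49500 → t² = 1089 → t = 33.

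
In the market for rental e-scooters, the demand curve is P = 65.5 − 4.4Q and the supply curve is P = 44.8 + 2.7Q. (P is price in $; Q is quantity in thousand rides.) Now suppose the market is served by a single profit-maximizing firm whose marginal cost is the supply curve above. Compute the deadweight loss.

$4.42 thousand

Competitive equilibrium: 65.5 − 4.4Q = 44.8 + 2.7Q → Q* = 2.9155, P* = 52.6718.
Marginal revenue: MR = 65.5 − 8.8Q. Set MR = MC: 65.5 − 8.8Q = 44.8 + 2.7Q → Q_m = 1.8.
Price P_m = 65.5 − 4.4·1.8 = 57.58; MC(Q_m) = 44.8 + 2.7·1.8 = 49.66.
Competitive Q* = 2.9155, so ΔQ = 1.1155; wedge = 57.58 − 49.66 = 7.92.
Welfare loss = ½ × 1.1155 × 7.92 = $4.42 thousand.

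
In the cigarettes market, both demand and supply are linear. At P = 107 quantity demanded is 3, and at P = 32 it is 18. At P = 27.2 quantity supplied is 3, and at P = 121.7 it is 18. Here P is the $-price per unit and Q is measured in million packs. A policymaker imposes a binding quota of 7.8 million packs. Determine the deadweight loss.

Demand slope = (32 − 107)/(18 − 3) = −5, so P = 122 − 5Q.
Supply slope = (121.7 − 27.2)/(18 − 3) = 6.3, so P = 8.3 + 6.3Q.
Competitive equilibrium: 122 − 5Q = 8.3 + 6.3Q → Q* = 10.0619, P* = 71.6903.
At Q = 7.8: demand price = 122 − 5·7.8 = 83; supply price = 8.3 + 6.3·7.8 = 57.44.
ΔQ = 10.0619 − 7.8 = 2.2619; wedge = 83 − 57.44 = 25.56.
Welfare loss = ½ × 2.2619 × 25.56 = $28.91 million.

$28.91 million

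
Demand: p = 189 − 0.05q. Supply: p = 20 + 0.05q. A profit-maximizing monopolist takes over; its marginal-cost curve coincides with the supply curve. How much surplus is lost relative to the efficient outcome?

Competitive equilibrium: 189 − 0.05q = 20 + 0.05q → q* = 1690, p* = 104.5.
Marginal revenue: MR = 189 − 0.1q. Set MR = MC: 189 − 0.1q = 20 + 0.05q → q_m = 1126.66667.
Price p_m = 189 − 0.05·1126.66667 = 132.66667; MC(q_m) = 20 + 0.05·1126.66667 = 76.33333.
Competitive q* = 1690, so Δq = 563.33333; wedge = 132.66667 − 76.33333 = 56.33334.
DWL = ½ × 563.33333 × 56.33334 = 15867.22.

15867.22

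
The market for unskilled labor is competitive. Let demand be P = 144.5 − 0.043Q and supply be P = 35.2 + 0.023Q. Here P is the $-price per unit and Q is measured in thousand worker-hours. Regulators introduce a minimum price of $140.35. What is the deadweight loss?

$80262.37 thousand

Competitive equilibrium: 144.5 − 0.043Q = 35.2 + 0.023Q → Q* = 1656.06061, P* = 73.28939.
At the floor P = 140.35, quantity demanded = (144.5 − 140.35)/0.043 = 96.51163.
Sellers' marginal cost at Q' = 96.51163: 35.2 + 0.023·96.51163 = 37.41977.
ΔQ = 1656.06061 − 96.51163 = 1559.54898; wedge = 140.35 − 37.41977 = 102.93023.
Welfare loss = ½ × 1559.54898 × 102.93023 = $80262.37 thousand.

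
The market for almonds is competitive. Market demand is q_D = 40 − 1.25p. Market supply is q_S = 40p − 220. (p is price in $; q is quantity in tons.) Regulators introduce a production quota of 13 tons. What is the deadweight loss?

$150.82

In inverse form: demand p = 32 − 0.8q, supply p = 5.5 + 0.025q.
Competitive equilibrium: 32 − 0.8q = 5.5 + 0.025q → q* = 32.1212, p* = 6.303.
At q = 13: demand price = 32 − 0.8·13 = 21.6; supply price = 5.5 + 0.025·13 = 5.825.
Δq = 32.1212 − 13 = 19.1212; wedge = 21.6 − 5.825 = 15.775.
Deadweight loss = ½ × 19.1212 × 15.775 = $150.82.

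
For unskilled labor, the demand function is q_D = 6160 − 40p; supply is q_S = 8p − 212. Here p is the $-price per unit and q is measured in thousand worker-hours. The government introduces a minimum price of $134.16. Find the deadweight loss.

In inverse form: demand p = 154 − 0.025q, supply p = 26.5 + 0.125q.
Competitive equilibrium: 154 − 0.025q = 26.5 + 0.125q → q* = 850, p* = 132.75.
At the floor p = 134.16, quantity demanded = (154 − 134.16)/0.025 = 793.6.
Sellers' marginal cost at q' = 793.6: 26.5 + 0.125·793.6 = 125.7.
Δq = 850 − 793.6 = 56.4; wedge = 134.16 − 125.7 = 8.46.
DWL = ½ × 56.4 × 8.46 = $238.572 thousand.

$238.572 thousand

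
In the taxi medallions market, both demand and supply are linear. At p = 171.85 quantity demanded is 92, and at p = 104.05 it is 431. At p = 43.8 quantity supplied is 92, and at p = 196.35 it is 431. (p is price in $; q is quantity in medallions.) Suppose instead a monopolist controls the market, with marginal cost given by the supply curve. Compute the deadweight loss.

$1502.80

Demand slope = (104.05 − 171.85)/(431 − 92) = −0.2, so p = 190.25 − 0.2q.
Supply slope = (196.35 − 43.8)/(431 − 92) = 0.45, so p = 2.4 + 0.45q.
Competitive equilibrium: 190.25 − 0.2q = 2.4 + 0.45q → q* = 289, p* = 132.45.
Marginal revenue: MR = 190.25 − 0.4q. Set MR = MC: 190.25 − 0.4q = 2.4 + 0.45q → q_m = 221.
Price p_m = 190.25 − 0.2·221 = 146.05; MC(q_m) = 2.4 + 0.45·221 = 101.85.
Competitive q* = 289, so Δq = 68; wedge = 146.05 − 101.85 = 44.2.
DWL = ½ × 68 × 44.2 = $1502.80.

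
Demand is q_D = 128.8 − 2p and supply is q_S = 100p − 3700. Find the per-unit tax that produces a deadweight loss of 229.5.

In inverse form: demand p = 64.4 − 0.5q, supply p = 37 + 0.01q.
Competitive equilibrium: 64.4 − 0.5q = 37 + 0.01q → q* = 53.7255, p* = 37.5373.
A tax t gives Δq = t/0.51 and wedge t, so DWL = t²/1.02.
t²/1.02 = 229.5 → t² = 234.09 → t = 15.3.

15.3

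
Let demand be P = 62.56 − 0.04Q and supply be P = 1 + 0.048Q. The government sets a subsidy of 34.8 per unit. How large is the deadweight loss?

6880.91

Competitive equilibrium: 62.56 − 0.04Q = 1 + 0.048Q → Q* = 699.5455, P* = 34.5782.
The subsidy lowers effective supply by 34.8: P = 0.048Q − 33.8.
New quantity: 62.56 − 0.04Q = 0.048Q − 33.8 → Q' = 1095.
Overproduction ΔQ = 1095 − 699.5455 = 395.4545; wedge = subsidy = 34.8.
The triangle = ½ × 395.4545 × 34.8 = 6880.91.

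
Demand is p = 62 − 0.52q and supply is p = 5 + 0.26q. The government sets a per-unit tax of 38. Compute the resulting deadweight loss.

Competitive equilibrium: 62 − 0.52q = 5 + 0.26q → q* = 73.0769, p* = 24.
With the tax, the buyer price exceeds the seller price by 38: (62 − 0.52q) − (5 + 0.26q) = 38 → q' = 24.359.
Δq = 73.0769 − 24.359 = 48.7179; the wedge equals the tax, 38.
DWL = ½ × 48.7179 × 38 = 925.64.

925.64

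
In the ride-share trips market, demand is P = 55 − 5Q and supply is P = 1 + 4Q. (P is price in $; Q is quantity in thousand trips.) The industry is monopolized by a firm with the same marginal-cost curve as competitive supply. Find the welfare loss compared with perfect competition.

Competitive equilibrium: 55 − 5Q = 1 + 4Q → Q* = 6, P* = 25.
Marginal revenue: MR = 55 − 10Q. Set MR = MC: 55 − 10Q = 1 + 4Q → Q_m = 3.8571.
Price P_m = 55 − 5·3.8571 = 35.7145; MC(Q_m) = 1 + 4·3.8571 = 16.4284.
Competitive Q* = 6, so ΔQ = 2.1429; wedge = 35.7145 − 16.4284 = 19.2861.
The triangle = ½ × 2.1429 × 19.2861 = $20.66 thousand.

$20.66 thousand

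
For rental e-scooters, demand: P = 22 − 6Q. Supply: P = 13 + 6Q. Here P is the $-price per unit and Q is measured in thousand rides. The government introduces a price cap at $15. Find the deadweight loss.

Competitive equilibrium: 22 − 6Q = 13 + 6Q → Q* = 0.75, P* = 17.5.
At the ceiling P = 15, quantity supplied = (15 − 13)/6 = 0.3333.
Willingness to pay at Q' = 0.3333: 22 − 6·0.3333 = 20.0002.
ΔQ = 0.75 − 0.3333 = 0.4167; wedge = 20.0002 − 15 = 5.0002.
The triangle = ½ × 0.4167 × 5.0002 = $1.04 thousand.

$1.04 thousand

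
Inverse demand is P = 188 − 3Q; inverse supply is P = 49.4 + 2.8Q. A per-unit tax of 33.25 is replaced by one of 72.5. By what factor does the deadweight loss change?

Competitive equilibrium: 188 − 3Q = 49.4 + 2.8Q → Q* = 23.8966, P* = 116.3103.
For a per-unit tax t: ΔQ = t/5.8, so DWL = ½·t·(t/5.8) = t²/11.6.
At t = 33.25: DWL = 95.307. At t = 72.5: DWL = 453.125.
Ratio = (72.5/33.25)² = 4.754.

4.754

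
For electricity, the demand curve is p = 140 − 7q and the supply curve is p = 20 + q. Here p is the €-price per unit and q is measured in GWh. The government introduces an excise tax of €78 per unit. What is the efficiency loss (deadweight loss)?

Competitive equilibrium: 140 − 7q = 20 + q → q* = 15, p* = 35.
With the tax, the buyer price exceeds the seller price by 78: (140 − 7q) − (20 + q) = 78 → q' = 5.25.
Δq = 15 − 5.25 = 9.75; the wedge equals the tax, 78.
Welfare loss = ½ × 9.75 × 78 = €380.25.

€380.25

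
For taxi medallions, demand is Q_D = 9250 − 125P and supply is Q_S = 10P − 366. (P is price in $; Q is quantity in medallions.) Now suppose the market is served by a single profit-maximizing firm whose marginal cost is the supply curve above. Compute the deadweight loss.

$30.80

In inverse form: demand P = 74 − 0.008Q, supply P = 36.6 + 0.1Q.
Competitive equilibrium: 74 − 0.008Q = 36.6 + 0.1Q → Q* = 346.2963, P* = 71.2296.
Marginal revenue: MR = 74 − 0.016Q. Set MR = MC: 74 − 0.016Q = 36.6 + 0.1Q → Q_m = 322.4138.
Price P_m = 74 − 0.008·322.4138 = 71.4207; MC(Q_m) = 36.6 + 0.1·322.4138 = 68.8414.
Competitive Q* = 346.2963, so ΔQ = 23.8825; wedge = 71.4207 − 68.8414 = 2.5793.
Welfare loss = ½ × 23.8825 × 2.5793 = $30.80.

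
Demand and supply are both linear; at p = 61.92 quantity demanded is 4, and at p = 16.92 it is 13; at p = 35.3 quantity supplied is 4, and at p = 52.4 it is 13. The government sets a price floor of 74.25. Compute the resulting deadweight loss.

137.97

Demand slope = (16.92 − 61.92)/(13 − 4) = −5, so p = 81.92 − 5q.
Supply slope = (52.4 − 35.3)/(13 − 4) = 1.9, so p = 27.7 + 1.9q.
Competitive equilibrium: 81.92 − 5q = 27.7 + 1.9q → q* = 7.85797, p* = 42.63014.
At the floor p = 74.25, quantity demanded = (81.92 − 74.25)/5 = 1.534.
Sellers' marginal cost at q' = 1.534: 27.7 + 1.9·1.534 = 30.6146.
Δq = 7.85797 − 1.534 = 6.32397; wedge = 74.25 − 30.6146 = 43.6354.
DWL = ½ × 6.32397 × 43.6354 = 137.97.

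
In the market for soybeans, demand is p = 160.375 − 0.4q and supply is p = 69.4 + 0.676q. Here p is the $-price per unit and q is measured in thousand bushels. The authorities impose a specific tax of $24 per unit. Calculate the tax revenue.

$1493.87 thousand

Competitive equilibrium: 160.375 − 0.4q = 69.4 + 0.676q → q* = 84.5493, p* = 126.5553.
With the tax, the buyer price exceeds the seller price by 24: (160.375 − 0.4q) − (69.4 + 0.676q) = 24 → q' = 62.2444.
Tax revenue = 24 × 62.2444 = $1493.87 thousand.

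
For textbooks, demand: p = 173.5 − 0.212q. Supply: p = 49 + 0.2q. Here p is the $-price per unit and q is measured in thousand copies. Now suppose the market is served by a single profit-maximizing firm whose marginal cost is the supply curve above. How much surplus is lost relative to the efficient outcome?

Competitive equilibrium: 173.5 − 0.212q = 49 + 0.2q → q* = 302.1845, p* = 109.4369.
Marginal revenue: MR = 173.5 − 0.424q. Set MR = MC: 173.5 − 0.424q = 49 + 0.2q → q_m = 199.5192.
Price p_m = 173.5 − 0.212·199.5192 = 131.2019; MC(q_m) = 49 + 0.2·199.5192 = 88.9038.
Competitive q* = 302.1845, so Δq = 102.6653; wedge = 131.2019 − 88.9038 = 42.2981.
The triangle = ½ × 102.6653 × 42.2981 = $2171.27 thousand.

$2171.27 thousand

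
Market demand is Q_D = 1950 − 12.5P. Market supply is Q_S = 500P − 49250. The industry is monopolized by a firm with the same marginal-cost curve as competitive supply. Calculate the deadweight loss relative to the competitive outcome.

In inverse form: demand P = 156 − 0.08Q, supply P = 98.5 + 0.002Q.
Competitive equilibrium: 156 − 0.08Q = 98.5 + 0.002Q → Q* = 701.21951, P* = 99.90244.
Marginal revenue: MR = 156 − 0.16Q. Set MR = MC: 156 − 0.16Q = 98.5 + 0.002Q → Q_m = 354.93827.
Price P_m = 156 − 0.08·354.93827 = 127.60494; MC(Q_m) = 98.5 + 0.002·354.93827 = 99.20988.
Competitive Q* = 701.21951, so ΔQ = 346.28124; wedge = 127.60494 − 99.20988 = 28.39506.
The triangle = ½ × 346.28124 × 28.39506 = 4916.34.

4916.34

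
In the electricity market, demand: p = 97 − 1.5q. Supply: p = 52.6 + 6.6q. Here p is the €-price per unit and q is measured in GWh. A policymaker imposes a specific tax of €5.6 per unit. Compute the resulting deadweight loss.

€1.94

Competitive equilibrium: 97 − 1.5q = 52.6 + 6.6q → q* = 5.4815, p* = 88.7778.
With the tax, the buyer price exceeds the seller price by 5.6: (97 − 1.5q) − (52.6 + 6.6q) = 5.6 → q' = 4.7901.
Δq = 5.4815 − 4.7901 = 0.6914; the wedge equals the tax, 5.6.
DWL = ½ × 0.6914 × 5.6 = €1.94.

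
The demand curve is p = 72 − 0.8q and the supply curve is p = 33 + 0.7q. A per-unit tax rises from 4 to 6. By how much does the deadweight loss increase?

6.67

Competitive equilibrium: 72 − 0.8q = 33 + 0.7q → q* = 26, p* = 51.2.
For a per-unit tax t: Δq = t/1.5, so DWL = ½·t·(t/1.5) = t²/3.
At t = 4: DWL = 5.333. At t = 6: DWL = 12.
Increase = 12 − 5.333 = 6.67.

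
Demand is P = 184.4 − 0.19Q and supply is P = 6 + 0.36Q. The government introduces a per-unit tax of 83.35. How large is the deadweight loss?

6315.66

Competitive equilibrium: 184.4 − 0.19Q = 6 + 0.36Q → Q* = 324.36364, P* = 122.77091.
With the tax, the buyer price exceeds the seller price by 83.35: (184.4 − 0.19Q) − (6 + 0.36Q) = 83.35 → Q' = 172.81818.
ΔQ = 324.36364 − 172.81818 = 151.54546; the wedge equals the tax, 83.35.
The triangle = ½ × 151.54546 × 83.35 = 6315.66.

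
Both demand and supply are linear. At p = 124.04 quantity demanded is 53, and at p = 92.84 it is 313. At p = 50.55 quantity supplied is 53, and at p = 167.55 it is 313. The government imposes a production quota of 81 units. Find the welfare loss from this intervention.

Demand slope = (92.84 − 124.04)/(313 − 53) = −0.12, so p = 130.4 − 0.12q.
Supply slope = (167.55 − 50.55)/(313 − 53) = 0.45, so p = 26.7 + 0.45q.
Competitive equilibrium: 130.4 − 0.12q = 26.7 + 0.45q → q* = 181.9298, p* = 108.5684.
At q = 81: demand price = 130.4 − 0.12·81 = 120.68; supply price = 26.7 + 0.45·81 = 63.15.
Δq = 181.9298 − 81 = 100.9298; wedge = 120.68 − 63.15 = 57.53.
Deadweight loss = ½ × 100.9298 × 57.53 = 2903.25.

2903.25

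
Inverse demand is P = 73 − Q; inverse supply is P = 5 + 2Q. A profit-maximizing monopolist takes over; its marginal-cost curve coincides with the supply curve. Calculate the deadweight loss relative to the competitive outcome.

48.17

Competitive equilibrium: 73 − Q = 5 + 2Q → Q* = 22.6667, P* = 50.3333.
Marginal revenue: MR = 73 − 2Q. Set MR = MC: 73 − 2Q = 5 + 2Q → Q_m = 17.
Price P_m = 73 − 1·17 = 56; MC(Q_m) = 5 + 2·17 = 39.
Competitive Q* = 22.6667, so ΔQ = 5.6667; wedge = 56 − 39 = 17.
Welfare loss = ½ × 5.6667 × 17 = 48.17.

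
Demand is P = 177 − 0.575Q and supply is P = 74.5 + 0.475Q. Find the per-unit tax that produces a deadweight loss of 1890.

63

Competitive equilibrium: 177 − 0.575Q = 74.5 + 0.475Q → Q* = 97.619, P* = 120.869.
A tax t gives ΔQ = t/1.05 and wedge t, so DWL = t²/2.1.
t²/2.1 = 1890 → t² = 3969 → t = 63.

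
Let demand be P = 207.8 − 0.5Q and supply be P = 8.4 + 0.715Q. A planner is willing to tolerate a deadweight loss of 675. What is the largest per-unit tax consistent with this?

40.5

Competitive equilibrium: 207.8 − 0.5Q = 8.4 + 0.715Q → Q* = 164.1152, P* = 125.7424.
A tax t gives ΔQ = t/1.215 and wedge t, so DWL = t²/2.43.
t²/2.43 = 675 → t² = 1640.25 → t = 40.5.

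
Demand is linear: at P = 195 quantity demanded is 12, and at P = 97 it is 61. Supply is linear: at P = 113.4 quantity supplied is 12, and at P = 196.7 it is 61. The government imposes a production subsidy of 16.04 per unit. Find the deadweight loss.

Demand slope = (97 − 195)/(61 − 12) = −2, so P = 219 − 2Q.
Supply slope = (196.7 − 113.4)/(61 − 12) = 1.7, so P = 93 + 1.7Q.
Competitive equilibrium: 219 − 2Q = 93 + 1.7Q → Q* = 34.0541, P* = 150.8919.
The subsidy lowers effective supply by 16.04: P = 76.96 + 1.7Q.
New quantity: 219 − 2Q = 76.96 + 1.7Q → Q' = 38.3892.
Overproduction ΔQ = 38.3892 − 34.0541 = 4.3351; wedge = subsidy = 16.04.
DWL = ½ × 4.3351 × 16.04 = 34.77.

34.77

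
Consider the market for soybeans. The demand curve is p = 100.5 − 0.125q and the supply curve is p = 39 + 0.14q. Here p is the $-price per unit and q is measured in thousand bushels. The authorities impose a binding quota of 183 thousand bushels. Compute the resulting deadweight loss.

Competitive equilibrium: 100.5 − 0.125q = 39 + 0.14q → q* = 232.0755, p* = 71.4906.
At q = 183: demand price = 100.5 − 0.125·183 = 77.625; supply price = 39 + 0.14·183 = 64.62.
Δq = 232.0755 − 183 = 49.0755; wedge = 77.625 − 64.62 = 13.005.
DWL = ½ × 49.0755 × 13.005 = $319.11 thousand.

$319.11 thousand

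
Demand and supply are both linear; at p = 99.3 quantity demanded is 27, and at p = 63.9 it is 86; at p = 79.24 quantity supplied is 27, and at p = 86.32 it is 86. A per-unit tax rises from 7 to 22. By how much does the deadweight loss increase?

302.08

Demand slope = (63.9 − 99.3)/(86 − 27) = −0.6, so p = 115.5 − 0.6q.
Supply slope = (86.32 − 79.24)/(86 − 27) = 0.12, so p = 76 + 0.12q.
Competitive equilibrium: 115.5 − 0.6q = 76 + 0.12q → q* = 54.8611, p* = 82.5833.
For a per-unit tax t: Δq = t/0.72, so DWL = ½·t·(t/0.72) = t²/1.44.
At t = 7: DWL = 34.028. At t = 22: DWL = 336.111.
Increase = 336.111 − 34.028 = 302.08.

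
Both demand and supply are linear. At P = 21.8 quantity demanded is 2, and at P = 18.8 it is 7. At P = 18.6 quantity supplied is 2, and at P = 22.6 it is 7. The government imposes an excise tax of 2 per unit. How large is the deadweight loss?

Demand slope = (18.8 − 21.8)/(7 − 2) = −0.6, so P = 23 − 0.6Q.
Supply slope = (22.6 − 18.6)/(7 − 2) = 0.8, so P = 17 + 0.8Q.
Competitive equilibrium: 23 − 0.6Q = 17 + 0.8Q → Q* = 4.2857, P* = 20.4286.
With the tax, the buyer price exceeds the seller price by 2: (23 − 0.6Q) − (17 + 0.8Q) = 2 → Q' = 2.8571.
ΔQ = 4.2857 − 2.8571 = 1.4286; the wedge equals the tax, 2.
DWL = ½ × 1.4286 × 2 = 1.43.

1.43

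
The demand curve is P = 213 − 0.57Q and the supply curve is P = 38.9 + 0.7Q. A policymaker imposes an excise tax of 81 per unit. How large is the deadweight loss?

Competitive equilibrium: 213 − 0.57Q = 38.9 + 0.7Q → Q* = 137.0866, P* = 134.8606.
With the tax, the buyer price exceeds the seller price by 81: (213 − 0.57Q) − (38.9 + 0.7Q) = 81 → Q' = 73.3071.
ΔQ = 137.0866 − 73.3071 = 63.7795; the wedge equals the tax, 81.
Welfare loss = ½ × 63.7795 × 81 = 2583.07.

2583.07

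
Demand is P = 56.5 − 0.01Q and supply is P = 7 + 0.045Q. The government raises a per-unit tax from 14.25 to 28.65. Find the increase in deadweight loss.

5616

Competitive equilibrium: 56.5 − 0.01Q = 7 + 0.045Q → Q* = 900, P* = 47.5.
For a per-unit tax t: ΔQ = t/0.055, so DWL = ½·t·(t/0.055) = t²/0.11.
At t = 14.25: DWL = 1846.023. At t = 28.65: DWL = 7462.023.
Increase = 7462.023 − 1846.023 = 5616.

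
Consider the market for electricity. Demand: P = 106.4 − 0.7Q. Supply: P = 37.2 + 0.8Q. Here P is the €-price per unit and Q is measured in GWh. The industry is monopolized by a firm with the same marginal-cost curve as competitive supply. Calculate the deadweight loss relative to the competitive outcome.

€161.60

Competitive equilibrium: 106.4 − 0.7Q = 37.2 + 0.8Q → Q* = 46.1333, P* = 74.1067.
Marginal revenue: MR = 106.4 − 1.4Q. Set MR = MC: 106.4 − 1.4Q = 37.2 + 0.8Q → Q_m = 31.4545.
Price P_m = 106.4 − 0.7·31.4545 = 84.3819; MC(Q_m) = 37.2 + 0.8·31.4545 = 62.3636.
Competitive Q* = 46.1333, so ΔQ = 14.6788; wedge = 84.3819 − 62.3636 = 22.0183.
Welfare loss = ½ × 14.6788 × 22.0183 = €161.60.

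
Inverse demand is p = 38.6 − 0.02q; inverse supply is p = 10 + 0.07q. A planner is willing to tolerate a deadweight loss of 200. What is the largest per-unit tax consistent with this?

6

Competitive equilibrium: 38.6 − 0.02q = 10 + 0.07q → q* = 317.7778, p* = 32.2444.
A tax t gives Δq = t/0.09 and wedge t, so DWL = t²/0.18.
t²/0.18 = 200 → t² = 36 → t = 6.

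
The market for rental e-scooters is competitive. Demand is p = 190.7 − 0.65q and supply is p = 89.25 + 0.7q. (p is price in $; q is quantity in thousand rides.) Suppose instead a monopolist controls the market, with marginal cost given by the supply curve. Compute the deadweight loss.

$402.63 thousand

Competitive equilibrium: 190.7 − 0.65q = 89.25 + 0.7q → q* = 75.1481, p* = 141.8537.
Marginal revenue: MR = 190.7 − 1.3q. Set MR = MC: 190.7 − 1.3q = 89.25 + 0.7q → q_m = 50.725.
Price p_m = 190.7 − 0.65·50.725 = 157.7288; MC(q_m) = 89.25 + 0.7·50.725 = 124.7575.
Competitive q* = 75.1481, so Δq = 24.4231; wedge = 157.7288 − 124.7575 = 32.9713.
The triangle = ½ × 24.4231 × 32.9713 = $402.63 thousand.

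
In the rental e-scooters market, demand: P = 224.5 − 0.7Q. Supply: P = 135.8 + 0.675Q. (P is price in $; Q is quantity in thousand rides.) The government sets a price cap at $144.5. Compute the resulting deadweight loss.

Competitive equilibrium: 224.5 − 0.7Q = 135.8 + 0.675Q → Q* = 64.5091, P* = 179.3436.
At the ceiling P = 144.5, quantity supplied = (144.5 − 135.8)/0.675 = 12.8889.
Willingness to pay at Q' = 12.8889: 224.5 − 0.7·12.8889 = 215.4778.
ΔQ = 64.5091 − 12.8889 = 51.6202; wedge = 215.4778 − 144.5 = 70.9778.
Deadweight loss = ½ × 51.6202 × 70.9778 = $1831.94 thousand.

$1831.94 thousand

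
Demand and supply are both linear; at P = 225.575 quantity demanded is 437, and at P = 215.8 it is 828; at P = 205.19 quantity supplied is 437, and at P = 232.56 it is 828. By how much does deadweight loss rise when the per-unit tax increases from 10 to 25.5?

2896.05

Demand slope = (215.8 − 225.575)/(828 − 437) = −0.025, so P = 236.5 − 0.025Q.
Supply slope = (232.56 − 205.19)/(828 − 437) = 0.07, so P = 174.6 + 0.07Q.
Competitive equilibrium: 236.5 − 0.025Q = 174.6 + 0.07Q → Q* = 651.5789, P* = 220.2105.
For a per-unit tax t: ΔQ = t/0.095, so DWL = ½·t·(t/0.095) = t²/0.19.
At t = 10: DWL = 526.316. At t = 25.5: DWL = 3422.368.
Increase = 3422.368 − 526.316 = 2896.05.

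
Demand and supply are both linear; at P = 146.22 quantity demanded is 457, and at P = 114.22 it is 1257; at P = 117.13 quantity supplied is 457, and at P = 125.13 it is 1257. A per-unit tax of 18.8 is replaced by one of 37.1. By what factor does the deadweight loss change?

Demand slope = (114.22 − 146.22)/(1257 − 457) = −0.04, so P = 164.5 − 0.04Q.
Supply slope = (125.13 − 117.13)/(1257 − 457) = 0.01, so P = 112.56 + 0.01Q.
Competitive equilibrium: 164.5 − 0.04Q = 112.56 + 0.01Q → Q* = 1038.8, P* = 122.948.
For a per-unit tax t: ΔQ = t/0.05, so DWL = ½·t·(t/0.05) = t²/0.1.
At t = 18.8: DWL = 3534.4. At t = 37.1: DWL = 13764.1.
Ratio = (37.1/18.8)² = 3.894.

3.894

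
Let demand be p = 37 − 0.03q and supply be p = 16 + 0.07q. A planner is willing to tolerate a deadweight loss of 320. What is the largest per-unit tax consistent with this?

Competitive equilibrium: 37 − 0.03q = 16 + 0.07q → q* = 210, p* = 30.7.
A tax t gives Δq = t/0.1 and wedge t, so DWL = t²/0.2.
t²/0.2 = 320 → t² = 64 → t = 8.

8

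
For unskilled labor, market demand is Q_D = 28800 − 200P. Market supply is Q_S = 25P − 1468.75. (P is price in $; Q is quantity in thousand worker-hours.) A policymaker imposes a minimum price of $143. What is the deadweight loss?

$64600.69 thousand

In inverse form: demand P = 144 − 0.005Q, supply P = 58.75 + 0.04Q.
Competitive equilibrium: 144 − 0.005Q = 58.75 + 0.04Q → Q* = 1894.4444, P* = 134.5278.
At the floor P = 143, quantity demanded = (144 − 143)/0.005 = 200.
Sellers' marginal cost at Q' = 200: 58.75 + 0.04·200 = 66.75.
ΔQ = 1894.4444 − 200 = 1694.4444; wedge = 143 − 66.75 = 76.25.
Deadweight loss = ½ × 1694.4444 × 76.25 = $64600.69 thousand.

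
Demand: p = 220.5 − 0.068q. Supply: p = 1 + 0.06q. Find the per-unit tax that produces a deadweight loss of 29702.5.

87.2

Competitive equilibrium: 220.5 − 0.068q = 1 + 0.06q → q* = 1714.8438, p* = 103.8906.
A tax t gives Δq = t/0.128 and wedge t, so DWL = t²/0.256.
t²/0.256 = 29702.5 → t² = 7603.84 → t = 87.2.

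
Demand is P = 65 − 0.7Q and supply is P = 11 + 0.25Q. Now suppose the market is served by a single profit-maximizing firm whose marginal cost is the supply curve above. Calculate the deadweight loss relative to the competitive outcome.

276.22

Competitive equilibrium: 65 − 0.7Q = 11 + 0.25Q → Q* = 56.8421, P* = 25.2105.
Marginal revenue: MR = 65 − 1.4Q. Set MR = MC: 65 − 1.4Q = 11 + 0.25Q → Q_m = 32.7273.
Price P_m = 65 − 0.7·32.7273 = 42.0909; MC(Q_m) = 11 + 0.25·32.7273 = 19.1818.
Competitive Q* = 56.8421, so ΔQ = 24.1148; wedge = 42.0909 − 19.1818 = 22.9091.
DWL = ½ × 24.1148 × 22.9091 = 276.22.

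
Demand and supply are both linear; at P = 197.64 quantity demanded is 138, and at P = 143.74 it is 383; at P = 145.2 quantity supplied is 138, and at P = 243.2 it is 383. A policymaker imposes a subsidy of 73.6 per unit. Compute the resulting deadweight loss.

4368.52

Demand slope = (143.74 − 197.64)/(383 − 138) = −0.22, so P = 228 − 0.22Q.
Supply slope = (243.2 − 145.2)/(383 − 138) = 0.4, so P = 90 + 0.4Q.
Competitive equilibrium: 228 − 0.22Q = 90 + 0.4Q → Q* = 222.5806, P* = 179.0323.
The subsidy lowers effective supply by 73.6: P = 16.4 + 0.4Q.
New quantity: 228 − 0.22Q = 16.4 + 0.4Q → Q' = 341.2903.
Overproduction ΔQ = 341.2903 − 222.5806 = 118.7097; wedge = subsidy = 73.6.
The triangle = ½ × 118.7097 × 73.6 = 4368.52.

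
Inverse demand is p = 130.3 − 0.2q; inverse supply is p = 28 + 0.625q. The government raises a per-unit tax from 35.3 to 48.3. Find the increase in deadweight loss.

658.67

Competitive equilibrium: 130.3 − 0.2q = 28 + 0.625q → q* = 124, p* = 105.5.
For a per-unit tax t: Δq = t/0.825, so DWL = ½·t·(t/0.825) = t²/1.65.
At t = 35.3: DWL = 755.206. At t = 48.3: DWL = 1413.873.
Increase = 1413.873 − 755.206 = 658.67.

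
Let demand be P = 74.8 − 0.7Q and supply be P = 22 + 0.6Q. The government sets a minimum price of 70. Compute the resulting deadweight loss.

Competitive equilibrium: 74.8 − 0.7Q = 22 + 0.6Q → Q* = 40.6154, P* = 46.3692.
At the floor P = 70, quantity demanded = (74.8 − 70)/0.7 = 6.8571.
Sellers' marginal cost at Q' = 6.8571: 22 + 0.6·6.8571 = 26.1143.
ΔQ = 40.6154 − 6.8571 = 33.7583; wedge = 70 − 26.1143 = 43.8857.
The triangle = ½ × 33.7583 × 43.8857 = 740.75.

740.75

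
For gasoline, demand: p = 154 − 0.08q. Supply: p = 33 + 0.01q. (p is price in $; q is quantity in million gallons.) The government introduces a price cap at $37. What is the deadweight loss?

$40138.89 million

Competitive equilibrium: 154 − 0.08q = 33 + 0.01q → q* = 1344.4444, p* = 46.4444.
At the ceiling p = 37, quantity supplied = (37 − 33)/0.01 = 400.
Willingness to pay at q' = 400: 154 − 0.08·400 = 122.
Δq = 1344.4444 − 400 = 944.4444; wedge = 122 − 37 = 85.
Deadweight loss = ½ × 944.4444 × 85 = $40138.89 million.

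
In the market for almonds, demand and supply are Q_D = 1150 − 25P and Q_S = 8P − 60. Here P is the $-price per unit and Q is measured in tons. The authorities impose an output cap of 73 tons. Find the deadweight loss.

$2120.81

In inverse form: demand P = 46 − 0.04Q, supply P = 7.5 + 0.125Q.
Competitive equilibrium: 46 − 0.04Q = 7.5 + 0.125Q → Q* = 233.3333, P* = 36.6667.
At Q = 73: demand price = 46 − 0.04·73 = 43.08; supply price = 7.5 + 0.125·73 = 16.625.
ΔQ = 233.3333 − 73 = 160.3333; wedge = 43.08 − 16.625 = 26.455.
DWL = ½ × 160.3333 × 26.455 = $2120.81.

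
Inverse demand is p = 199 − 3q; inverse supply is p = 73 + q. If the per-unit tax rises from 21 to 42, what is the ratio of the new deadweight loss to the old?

4

Competitive equilibrium: 199 − 3q = 73 + q → q* = 31.5, p* = 104.5.
For a per-unit tax t: Δq = t/4, so DWL = ½·t·(t/4) = t²/8.
At t = 21: DWL = 55.125. At t = 42: DWL = 220.5.
Ratio = (42/21)² = 4.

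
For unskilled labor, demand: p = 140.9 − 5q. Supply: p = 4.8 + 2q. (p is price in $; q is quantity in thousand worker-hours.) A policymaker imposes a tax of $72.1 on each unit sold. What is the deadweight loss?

$371.315 thousand

Competitive equilibrium: 140.9 − 5q = 4.8 + 2q → q* = 19.4429, p* = 43.6857.
With the tax, the buyer price exceeds the seller price by 72.1: (140.9 − 5q) − (4.8 + 2q) = 72.1 → q' = 9.1429.
Δq = 19.4429 − 9.1429 = 10.3; the wedge equals the tax, 72.1.
DWL = ½ × 10.3 × 72.1 = $371.315 thousand.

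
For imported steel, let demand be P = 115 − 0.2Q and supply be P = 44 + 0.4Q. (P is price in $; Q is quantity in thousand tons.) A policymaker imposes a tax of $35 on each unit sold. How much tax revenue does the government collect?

$2100 thousand

Competitive equilibrium: 115 − 0.2Q = 44 + 0.4Q → Q* = 118.3333, P* = 91.3333.
With the tax, the buyer price exceeds the seller price by 35: (115 − 0.2Q) − (44 + 0.4Q) = 35 → Q' = 60.
Tax revenue = 35 × 60 = $2100 thousand.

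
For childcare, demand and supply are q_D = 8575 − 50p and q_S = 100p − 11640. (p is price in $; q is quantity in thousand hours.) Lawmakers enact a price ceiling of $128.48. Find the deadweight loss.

In inverse form: demand p = 171.5 − 0.02q, supply p = 116.4 + 0.01q.
Competitive equilibrium: 171.5 − 0.02q = 116.4 + 0.01q → q* = 1836.6667, p* = 134.7667.
At the ceiling p = 128.48, quantity supplied = (128.48 − 116.4)/0.01 = 1208.
Willingness to pay at q' = 1208: 171.5 − 0.02·1208 = 147.34.
Δq = 1836.6667 − 1208 = 628.6667; wedge = 147.34 − 128.48 = 18.86.
DWL = ½ × 628.6667 × 18.86 = $5928.33 thousand.

$5928.33 thousand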